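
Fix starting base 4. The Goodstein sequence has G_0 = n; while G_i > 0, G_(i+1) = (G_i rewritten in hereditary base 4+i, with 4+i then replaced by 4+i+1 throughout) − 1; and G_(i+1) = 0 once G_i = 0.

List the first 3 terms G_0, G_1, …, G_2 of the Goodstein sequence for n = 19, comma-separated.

19, 27, 37

[0] 19 ≡ 4^2 + 3 (base 4). Lift 5: 28. −1: 27.
[1] 27 ≡ 5^2 + 2 (base 5). Lift 6: 38. −1: 37.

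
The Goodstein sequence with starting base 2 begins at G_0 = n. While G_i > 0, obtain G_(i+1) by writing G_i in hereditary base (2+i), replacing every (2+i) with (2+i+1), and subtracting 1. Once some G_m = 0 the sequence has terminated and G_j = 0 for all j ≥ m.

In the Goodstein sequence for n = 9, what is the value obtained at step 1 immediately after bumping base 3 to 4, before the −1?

1024

(0) 9|_2 = 2^(2 + 1) + 1 ↦ 3^(3 + 1) + 1|_3 = 82 ⇒ 81
(1) 81|_3 = 3^(3 + 1) ↦ 4^(4 + 1)|_4 = 1024 ⇒ 1023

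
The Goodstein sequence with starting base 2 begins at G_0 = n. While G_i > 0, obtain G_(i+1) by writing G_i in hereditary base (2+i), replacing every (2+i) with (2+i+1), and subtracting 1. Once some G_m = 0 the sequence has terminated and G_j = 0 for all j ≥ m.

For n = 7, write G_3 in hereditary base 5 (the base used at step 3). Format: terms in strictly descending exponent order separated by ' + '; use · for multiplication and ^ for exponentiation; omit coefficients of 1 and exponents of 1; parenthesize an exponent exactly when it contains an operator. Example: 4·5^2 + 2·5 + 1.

[0] 7 ≡ 2^2 + 2 + 1 (base 2). Lift 3: 31. −1: 30.
[1] 30 ≡ 3^3 + 3 (base 3). Lift 4: 260. −1: 259.
[2] 259 ≡ 4^4 + 3 (base 4). Lift 5: 3128. −1: 3127.
[3] 3127 ≡ 5^5 + 2 (base 5). Lift 6: 46658. −1: 46657.

5^5 + 2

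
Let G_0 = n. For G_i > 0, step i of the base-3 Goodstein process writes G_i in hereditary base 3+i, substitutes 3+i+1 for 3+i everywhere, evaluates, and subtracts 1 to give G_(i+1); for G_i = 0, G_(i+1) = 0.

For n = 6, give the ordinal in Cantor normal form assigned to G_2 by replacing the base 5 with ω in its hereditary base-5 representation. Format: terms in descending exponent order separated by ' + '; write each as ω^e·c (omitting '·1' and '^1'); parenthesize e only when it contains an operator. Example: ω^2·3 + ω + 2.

ω + 2

i=0: 6 = 2·3 (b=3); 3→4: 2·4 = 8; 8−1 = 7
i=1: 7 = 4 + 3 (b=4); 4→5: 5 + 3 = 8; 8−1 = 7
i=2: 7 = 5 + 2 (b=5); 5→6: 6 + 2 = 8; 8−1 = 7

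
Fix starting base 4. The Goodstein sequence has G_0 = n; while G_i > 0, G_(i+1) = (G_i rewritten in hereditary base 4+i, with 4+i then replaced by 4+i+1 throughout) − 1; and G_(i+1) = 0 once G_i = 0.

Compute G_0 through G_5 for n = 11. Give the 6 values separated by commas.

step 0: 11 = 2·4 + 3; sub 5 for 4: 2·5 + 3; = 13; G_1 = 13−1 = 12
step 1: 12 = 2·5 + 2; sub 6 for 5: 2·6 + 2; = 14; G_2 = 14−1 = 13
step 2: 13 = 2·6 + 1; sub 7 for 6: 2·7 + 1; = 15; G_3 = 15−1 = 14
step 3: 14 = 2·7; sub 8 for 7: 2·8; = 16; G_4 = 16−1 = 15
step 4: 15 = 8 + 7; sub 9 for 8: 9 + 7; = 16; G_5 = 16−1 = 15

11, 12, 13, 14, 15, 15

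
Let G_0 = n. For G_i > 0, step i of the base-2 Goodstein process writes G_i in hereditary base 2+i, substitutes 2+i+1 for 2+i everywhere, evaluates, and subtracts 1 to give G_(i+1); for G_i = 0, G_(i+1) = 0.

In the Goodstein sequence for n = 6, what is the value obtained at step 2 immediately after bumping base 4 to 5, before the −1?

3126

base 2: 6 = 2^2 + 2; at 3: 3^3 + 3 = 30; next = 29
base 3: 29 = 3^3 + 2; at 4: 4^4 + 2 = 258; next = 257
base 4: 257 = 4^4 + 1; at 5: 5^5 + 1 = 3126; next = 3125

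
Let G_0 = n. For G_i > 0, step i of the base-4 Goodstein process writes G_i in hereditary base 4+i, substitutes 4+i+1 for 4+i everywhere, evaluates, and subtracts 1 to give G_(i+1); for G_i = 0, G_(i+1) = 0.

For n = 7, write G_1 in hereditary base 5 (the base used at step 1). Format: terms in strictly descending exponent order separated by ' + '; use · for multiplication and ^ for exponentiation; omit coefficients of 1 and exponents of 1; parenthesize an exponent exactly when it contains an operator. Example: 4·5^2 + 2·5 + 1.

i=0: 7 = 4 + 3 (b=4); 4→5: 5 + 3 = 8; 8−1 = 7
i=1: 7 = 5 + 2 (b=5); 5→6: 6 + 2 = 8; 8−1 = 7

5 + 2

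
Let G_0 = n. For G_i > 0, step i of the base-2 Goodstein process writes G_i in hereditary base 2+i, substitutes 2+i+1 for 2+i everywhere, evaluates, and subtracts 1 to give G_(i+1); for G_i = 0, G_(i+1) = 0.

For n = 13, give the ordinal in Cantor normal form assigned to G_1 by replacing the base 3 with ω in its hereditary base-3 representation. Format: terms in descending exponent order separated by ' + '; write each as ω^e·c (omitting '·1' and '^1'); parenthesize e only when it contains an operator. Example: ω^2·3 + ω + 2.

[0] 13 ≡ 2^(2 + 1) + 2^2 + 1 (base 2). Lift 3: 109. −1: 108.
[1] 108 ≡ 3^(3 + 1) + 3^3 (base 3). Lift 4: 1280. −1: 1279.

ω^(ω + 1) + ω^ω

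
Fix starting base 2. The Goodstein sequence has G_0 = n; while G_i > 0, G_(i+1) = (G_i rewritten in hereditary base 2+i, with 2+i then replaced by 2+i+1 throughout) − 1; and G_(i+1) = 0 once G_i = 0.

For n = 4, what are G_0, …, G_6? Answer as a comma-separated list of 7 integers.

4, 26, 41, 60, 83, 109, 139

i=0: 4 = 2^2 (b=2); 2→3: 3^3 = 27; 27−1 = 26
i=1: 26 = 2·3^2 + 2·3 + 2 (b=3); 3→4: 2·4^2 + 2·4 + 2 = 42; 42−1 = 41
i=2: 41 = 2·4^2 + 2·4 + 1 (b=4); 4→5: 2·5^2 + 2·5 + 1 = 61; 61−1 = 60
i=3: 60 = 2·5^2 + 2·5 (b=5); 5→6: 2·6^2 + 2·6 = 84; 84−1 = 83
i=4: 83 = 2·6^2 + 6 + 5 (b=6); 6→7: 2·7^2 + 7 + 5 = 110; 110−1 = 109
i=5: 109 = 2·7^2 + 7 + 4 (b=7); 7→8: 2·8^2 + 8 + 4 = 140; 140−1 = 139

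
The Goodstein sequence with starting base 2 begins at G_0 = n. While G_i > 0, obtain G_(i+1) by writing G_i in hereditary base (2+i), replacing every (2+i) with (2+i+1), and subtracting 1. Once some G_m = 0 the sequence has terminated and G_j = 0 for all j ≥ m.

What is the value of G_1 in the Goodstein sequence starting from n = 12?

[0] 12 ≡ 2^(2 + 1) + 2^2 (base 2). Lift 3: 108. −1: 107.
[1] 107 ≡ 3^(3 + 1) + 2·3^2 + 2·3 + 2 (base 3). Lift 4: 1066. −1: 1065.

107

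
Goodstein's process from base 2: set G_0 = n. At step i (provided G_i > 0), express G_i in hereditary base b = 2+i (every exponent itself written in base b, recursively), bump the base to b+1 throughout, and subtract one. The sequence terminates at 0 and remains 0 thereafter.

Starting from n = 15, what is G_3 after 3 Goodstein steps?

step 0: 15 = 2^(2 + 1) + 2^2 + 2 + 1; sub 3 for 2: 3^(3 + 1) + 3^3 + 3 + 1; = 112; G_1 = 112−1 = 111
step 1: 111 = 3^(3 + 1) + 3^3 + 3; sub 4 for 3: 4^(4 + 1) + 4^4 + 4; = 1284; G_2 = 1284−1 = 1283
step 2: 1283 = 4^(4 + 1) + 4^4 + 3; sub 5 for 4: 5^(5 + 1) + 5^5 + 3; = 18753; G_3 = 18753−1 = 18752

18752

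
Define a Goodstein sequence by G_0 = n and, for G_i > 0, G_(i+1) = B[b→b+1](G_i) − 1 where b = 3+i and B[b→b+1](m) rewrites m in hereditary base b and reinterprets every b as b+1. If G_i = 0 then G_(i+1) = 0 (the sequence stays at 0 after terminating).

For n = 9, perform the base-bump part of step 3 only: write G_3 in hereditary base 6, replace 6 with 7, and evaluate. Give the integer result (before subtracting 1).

22

G_0=9  [base 3] 3^2  →[3↦4]→  4^2 = 16  −1 ⇒ G_1=15
G_1=15  [base 4] 3·4 + 3  →[4↦5]→  3·5 + 3 = 18  −1 ⇒ G_2=17
G_2=17  [base 5] 3·5 + 2  →[5↦6]→  3·6 + 2 = 20  −1 ⇒ G_3=19
G_3=19  [base 6] 3·6 + 1  →[6↦7]→  3·7 + 1 = 22  −1 ⇒ G_4=21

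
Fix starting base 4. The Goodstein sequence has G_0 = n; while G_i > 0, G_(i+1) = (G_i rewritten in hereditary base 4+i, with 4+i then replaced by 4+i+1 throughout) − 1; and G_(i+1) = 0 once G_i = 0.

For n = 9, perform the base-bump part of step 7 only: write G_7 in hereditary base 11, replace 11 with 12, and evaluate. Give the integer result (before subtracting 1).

12

(0) 9|_4 = 2·4 + 1 ↦ 2·5 + 1|_5 = 11 ⇒ 10
(1) 10|_5 = 2·5 ↦ 2·6|_6 = 12 ⇒ 11
(2) 11|_6 = 6 + 5 ↦ 7 + 5|_7 = 12 ⇒ 11
(3) 11|_7 = 7 + 4 ↦ 8 + 4|_8 = 12 ⇒ 11
(4) 11|_8 = 8 + 3 ↦ 9 + 3|_9 = 12 ⇒ 11
(5) 11|_9 = 9 + 2 ↦ 10 + 2|_10 = 12 ⇒ 11
(6) 11|_10 = 10 + 1 ↦ 11 + 1|_11 = 12 ⇒ 11
(7) 11|_11 = 11 ↦ 12|_12 = 12 ⇒ 11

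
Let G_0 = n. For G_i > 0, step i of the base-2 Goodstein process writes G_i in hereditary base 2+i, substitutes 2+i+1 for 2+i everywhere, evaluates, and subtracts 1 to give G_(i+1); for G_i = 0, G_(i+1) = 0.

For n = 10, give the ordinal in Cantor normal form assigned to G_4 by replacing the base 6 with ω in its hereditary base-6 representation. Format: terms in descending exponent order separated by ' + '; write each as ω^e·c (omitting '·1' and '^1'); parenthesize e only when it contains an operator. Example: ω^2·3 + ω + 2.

G_0=10  [base 2] 2^(2 + 1) + 2  →[2↦3]→  3^(3 + 1) + 3 = 84  −1 ⇒ G_1=83
G_1=83  [base 3] 3^(3 + 1) + 2  →[3↦4]→  4^(4 + 1) + 2 = 1026  −1 ⇒ G_2=1025
G_2=1025  [base 4] 4^(4 + 1) + 1  →[4↦5]→  5^(5 + 1) + 1 = 15626  −1 ⇒ G_3=15625
G_3=15625  [base 5] 5^(5 + 1)  →[5↦6]→  6^(6 + 1) = 279936  −1 ⇒ G_4=279935
G_4=279935  [base 6] 5·6^6 + 5·6^5 + 5·6^4 + 5·6^3 + 5·6^2 + 5·6 + 5  →[6↦7]→  5·7^7 + 5·7^5 + 5·7^4 + 5·7^3 + 5·7^2 + 5·7 + 5 = 4215755  −1 ⇒ G_5=4215754

ω^ω·5 + ω^5·5 + ω^4·5 + ω^3·5 + ω^2·5 + ω·5 + 5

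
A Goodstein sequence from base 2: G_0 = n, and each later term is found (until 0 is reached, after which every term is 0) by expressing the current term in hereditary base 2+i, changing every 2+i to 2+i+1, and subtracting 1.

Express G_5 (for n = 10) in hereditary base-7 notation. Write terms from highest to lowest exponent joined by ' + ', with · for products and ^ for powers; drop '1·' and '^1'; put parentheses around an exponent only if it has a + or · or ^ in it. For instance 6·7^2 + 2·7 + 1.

5·7^7 + 5·7^5 + 5·7^4 + 5·7^3 + 5·7^2 + 5·7 + 4

G_0=10  [base 2] 2^(2 + 1) + 2  →[2↦3]→  3^(3 + 1) + 3 = 84  −1 ⇒ G_1=83
G_1=83  [base 3] 3^(3 + 1) + 2  →[3↦4]→  4^(4 + 1) + 2 = 1026  −1 ⇒ G_2=1025
G_2=1025  [base 4] 4^(4 + 1) + 1  →[4↦5]→  5^(5 + 1) + 1 = 15626  −1 ⇒ G_3=15625
G_3=15625  [base 5] 5^(5 + 1)  →[5↦6]→  6^(6 + 1) = 279936  −1 ⇒ G_4=279935
G_4=279935  [base 6] 5·6^6 + 5·6^5 + 5·6^4 + 5·6^3 + 5·6^2 + 5·6 + 5  →[6↦7]→  5·7^7 + 5·7^5 + 5·7^4 + 5·7^3 + 5·7^2 + 5·7 + 5 = 4215755  −1 ⇒ G_5=4215754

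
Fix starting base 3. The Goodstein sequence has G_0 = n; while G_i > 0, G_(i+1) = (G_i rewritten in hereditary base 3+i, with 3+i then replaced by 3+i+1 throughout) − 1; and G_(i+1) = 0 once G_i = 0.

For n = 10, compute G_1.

(0) 10|_3 = 3^2 + 1 ↦ 4^2 + 1|_4 = 17 ⇒ 16
(1) 16|_4 = 4^2 ↦ 5^2|_5 = 25 ⇒ 24

16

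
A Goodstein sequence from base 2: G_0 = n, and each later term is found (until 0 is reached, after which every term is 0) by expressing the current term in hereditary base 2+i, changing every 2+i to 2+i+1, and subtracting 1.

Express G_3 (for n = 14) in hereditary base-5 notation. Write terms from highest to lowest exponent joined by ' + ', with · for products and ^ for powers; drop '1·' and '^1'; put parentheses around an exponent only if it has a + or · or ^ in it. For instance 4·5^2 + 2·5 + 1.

5^(5 + 1) + 5^5

(0) 14|_2 = 2^(2 + 1) + 2^2 + 2 ↦ 3^(3 + 1) + 3^3 + 3|_3 = 111 ⇒ 110
(1) 110|_3 = 3^(3 + 1) + 3^3 + 2 ↦ 4^(4 + 1) + 4^4 + 2|_4 = 1282 ⇒ 1281
(2) 1281|_4 = 4^(4 + 1) + 4^4 + 1 ↦ 5^(5 + 1) + 5^5 + 1|_5 = 18751 ⇒ 18750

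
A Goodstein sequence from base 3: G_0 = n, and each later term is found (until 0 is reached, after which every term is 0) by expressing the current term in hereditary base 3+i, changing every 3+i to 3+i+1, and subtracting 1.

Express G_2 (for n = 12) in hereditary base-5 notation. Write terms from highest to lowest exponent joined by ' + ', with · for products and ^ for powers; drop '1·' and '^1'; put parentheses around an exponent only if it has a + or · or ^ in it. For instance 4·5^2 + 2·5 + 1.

5^2 + 2

12 —HB3→ 3^2 + 3 —bump→ 4^2 + 4 = 20 —(−1)→ 19
19 —HB4→ 4^2 + 3 —bump→ 5^2 + 3 = 28 —(−1)→ 27
27 —HB5→ 5^2 + 2 —bump→ 6^2 + 2 = 38 —(−1)→ 37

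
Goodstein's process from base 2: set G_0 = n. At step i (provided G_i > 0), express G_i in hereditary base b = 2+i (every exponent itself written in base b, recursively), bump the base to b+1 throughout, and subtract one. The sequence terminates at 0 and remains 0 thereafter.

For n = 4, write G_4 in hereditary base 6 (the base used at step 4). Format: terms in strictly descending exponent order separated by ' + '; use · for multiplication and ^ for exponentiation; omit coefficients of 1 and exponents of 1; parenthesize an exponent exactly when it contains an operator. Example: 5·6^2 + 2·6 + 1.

2·6^2 + 6 + 5

i=0: 4 = 2^2 (b=2); 2→3: 3^3 = 27; 27−1 = 26
i=1: 26 = 2·3^2 + 2·3 + 2 (b=3); 3→4: 2·4^2 + 2·4 + 2 = 42; 42−1 = 41
i=2: 41 = 2·4^2 + 2·4 + 1 (b=4); 4→5: 2·5^2 + 2·5 + 1 = 61; 61−1 = 60
i=3: 60 = 2·5^2 + 2·5 (b=5); 5→6: 2·6^2 + 2·6 = 84; 84−1 = 83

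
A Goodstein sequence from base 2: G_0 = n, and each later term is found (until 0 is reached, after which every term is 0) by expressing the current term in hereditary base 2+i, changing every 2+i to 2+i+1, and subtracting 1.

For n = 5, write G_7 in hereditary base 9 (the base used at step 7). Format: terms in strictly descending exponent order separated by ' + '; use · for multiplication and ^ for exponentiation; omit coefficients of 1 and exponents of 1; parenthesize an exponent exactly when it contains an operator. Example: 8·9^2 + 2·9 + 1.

base 2: 5 = 2^2 + 1; at 3: 3^3 + 1 = 28; next = 27
base 3: 27 = 3^3; at 4: 4^4 = 256; next = 255
base 4: 255 = 3·4^3 + 3·4^2 + 3·4 + 3; at 5: 3·5^3 + 3·5^2 + 3·5 + 3 = 468; next = 467
base 5: 467 = 3·5^3 + 3·5^2 + 3·5 + 2; at 6: 3·6^3 + 3·6^2 + 3·6 + 2 = 776; next = 775
base 6: 775 = 3·6^3 + 3·6^2 + 3·6 + 1; at 7: 3·7^3 + 3·7^2 + 3·7 + 1 = 1198; next = 1197
base 7: 1197 = 3·7^3 + 3·7^2 + 3·7; at 8: 3·8^3 + 3·8^2 + 3·8 = 1752; next = 1751
base 8: 1751 = 3·8^3 + 3·8^2 + 2·8 + 7; at 9: 3·9^3 + 3·9^2 + 2·9 + 7 = 2455; next = 2454

3·9^3 + 3·9^2 + 2·9 + 6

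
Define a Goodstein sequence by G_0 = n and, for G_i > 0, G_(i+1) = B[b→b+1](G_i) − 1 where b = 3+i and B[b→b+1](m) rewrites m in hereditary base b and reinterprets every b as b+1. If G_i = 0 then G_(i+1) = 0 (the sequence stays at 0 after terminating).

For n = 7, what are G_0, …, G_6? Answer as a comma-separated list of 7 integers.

7 —HB3→ 2·3 + 1 —bump→ 2·4 + 1 = 9 —(−1)→ 8
8 —HB4→ 2·4 —bump→ 2·5 = 10 —(−1)→ 9
9 —HB5→ 5 + 4 —bump→ 6 + 4 = 10 —(−1)→ 9
9 —HB6→ 6 + 3 —bump→ 7 + 3 = 10 —(−1)→ 9
9 —HB7→ 7 + 2 —bump→ 8 + 2 = 10 —(−1)→ 9
9 —HB8→ 8 + 1 —bump→ 9 + 1 = 10 —(−1)→ 9

7, 8, 9, 9, 9, 9, 9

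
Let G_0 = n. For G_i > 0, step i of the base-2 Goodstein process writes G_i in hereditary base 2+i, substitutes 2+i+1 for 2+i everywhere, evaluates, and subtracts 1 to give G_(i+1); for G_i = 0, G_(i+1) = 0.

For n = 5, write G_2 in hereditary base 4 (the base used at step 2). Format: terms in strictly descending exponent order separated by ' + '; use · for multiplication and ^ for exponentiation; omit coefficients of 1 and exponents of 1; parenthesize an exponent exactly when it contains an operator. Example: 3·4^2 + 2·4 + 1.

step 0: 5 = 2^2 + 1; sub 3 for 2: 3^3 + 1; = 28; G_1 = 28−1 = 27
step 1: 27 = 3^3; sub 4 for 3: 4^4; = 256; G_2 = 256−1 = 255
step 2: 255 = 3·4^3 + 3·4^2 + 3·4 + 3; sub 5 for 4: 3·5^3 + 3·5^2 + 3·5 + 3; = 468; G_3 = 468−1 = 467

3·4^3 + 3·4^2 + 3·4 + 3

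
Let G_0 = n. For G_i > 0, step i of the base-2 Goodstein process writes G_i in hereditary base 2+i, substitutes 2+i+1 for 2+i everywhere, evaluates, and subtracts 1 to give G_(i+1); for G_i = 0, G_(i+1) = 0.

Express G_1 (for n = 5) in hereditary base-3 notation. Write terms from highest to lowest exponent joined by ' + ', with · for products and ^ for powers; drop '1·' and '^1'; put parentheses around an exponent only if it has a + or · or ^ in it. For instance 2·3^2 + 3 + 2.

3^3

G_0 = 5. HB_2(5) = 2^2 + 1. Bump = 28. G_1 = 27.
G_1 = 27. HB_3(27) = 3^3. Bump = 256. G_2 = 255.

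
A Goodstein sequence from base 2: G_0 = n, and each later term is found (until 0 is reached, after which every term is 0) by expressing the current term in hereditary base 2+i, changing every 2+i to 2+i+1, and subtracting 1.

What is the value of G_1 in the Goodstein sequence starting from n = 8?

G_0=8  [base 2] 2^(2 + 1)  →[2↦3]→  3^(3 + 1) = 81  −1 ⇒ G_1=80
G_1=80  [base 3] 2·3^3 + 2·3^2 + 2·3 + 2  →[3↦4]→  2·4^4 + 2·4^2 + 2·4 + 2 = 554  −1 ⇒ G_2=553

80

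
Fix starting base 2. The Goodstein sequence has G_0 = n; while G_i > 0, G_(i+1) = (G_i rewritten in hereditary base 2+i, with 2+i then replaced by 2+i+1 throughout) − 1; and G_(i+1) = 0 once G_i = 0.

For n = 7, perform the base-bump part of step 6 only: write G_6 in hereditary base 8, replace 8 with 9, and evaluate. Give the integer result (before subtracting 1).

37665880

G_0=7  [base 2] 2^2 + 2 + 1  →[2↦3]→  3^3 + 3 + 1 = 31  −1 ⇒ G_1=30
G_1=30  [base 3] 3^3 + 3  →[3↦4]→  4^4 + 4 = 260  −1 ⇒ G_2=259
G_2=259  [base 4] 4^4 + 3  →[4↦5]→  5^5 + 3 = 3128  −1 ⇒ G_3=3127
G_3=3127  [base 5] 5^5 + 2  →[5↦6]→  6^6 + 2 = 46658  −1 ⇒ G_4=46657
G_4=46657  [base 6] 6^6 + 1  →[6↦7]→  7^7 + 1 = 823544  −1 ⇒ G_5=823543
G_5=823543  [base 7] 7^7  →[7↦8]→  8^8 = 16777216  −1 ⇒ G_6=16777215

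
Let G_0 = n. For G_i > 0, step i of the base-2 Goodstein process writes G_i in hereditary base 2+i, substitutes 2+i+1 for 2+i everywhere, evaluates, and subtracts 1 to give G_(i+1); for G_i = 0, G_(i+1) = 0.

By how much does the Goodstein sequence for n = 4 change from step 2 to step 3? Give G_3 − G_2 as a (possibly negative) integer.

[0] 4 ≡ 2^2 (base 2). Lift 3: 27. −1: 26.
[1] 26 ≡ 2·3^2 + 2·3 + 2 (base 3). Lift 4: 42. −1: 41.
[2] 41 ≡ 2·4^2 + 2·4 + 1 (base 4). Lift 5: 61. −1: 60.

19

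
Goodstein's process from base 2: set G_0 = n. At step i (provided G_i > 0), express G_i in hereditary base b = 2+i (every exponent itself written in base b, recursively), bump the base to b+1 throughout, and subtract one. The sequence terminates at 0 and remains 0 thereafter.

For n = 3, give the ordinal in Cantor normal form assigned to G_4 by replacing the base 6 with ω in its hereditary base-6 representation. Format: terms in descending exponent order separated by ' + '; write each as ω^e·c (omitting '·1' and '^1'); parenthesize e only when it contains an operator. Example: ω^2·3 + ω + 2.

1

step 0: 3 = 2 + 1; sub 3 for 2: 3 + 1; = 4; G_1 = 4−1 = 3
step 1: 3 = 3; sub 4 for 3: 4; = 4; G_2 = 4−1 = 3
step 2: 3 = 3; sub 5 for 4: 3; = 3; G_3 = 3−1 = 2
step 3: 2 = 2; sub 6 for 5: 2; = 2; G_4 = 2−1 = 1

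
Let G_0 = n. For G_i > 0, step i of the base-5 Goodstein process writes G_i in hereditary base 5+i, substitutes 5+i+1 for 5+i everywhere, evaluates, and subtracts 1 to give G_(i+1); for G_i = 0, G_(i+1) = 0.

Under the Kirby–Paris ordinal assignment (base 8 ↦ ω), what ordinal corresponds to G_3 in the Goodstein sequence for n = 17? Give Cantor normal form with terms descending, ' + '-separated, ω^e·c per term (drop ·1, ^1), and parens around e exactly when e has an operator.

step 0: 17 = 3·5 + 2; sub 6 for 5: 3·6 + 2; = 20; G_1 = 20−1 = 19
step 1: 19 = 3·6 + 1; sub 7 for 6: 3·7 + 1; = 22; G_2 = 22−1 = 21
step 2: 21 = 3·7; sub 8 for 7: 3·8; = 24; G_3 = 24−1 = 23

ω·2 + 7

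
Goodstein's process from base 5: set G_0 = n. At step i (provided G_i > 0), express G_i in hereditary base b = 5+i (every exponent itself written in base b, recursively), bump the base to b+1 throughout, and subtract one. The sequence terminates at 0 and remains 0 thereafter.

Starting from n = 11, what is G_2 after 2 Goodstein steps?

G_0 = 11. HB_5(11) = 2·5 + 1. Bump = 13. G_1 = 12.
G_1 = 12. HB_6(12) = 2·6. Bump = 14. G_2 = 13.
G_2 = 13. HB_7(13) = 7 + 6. Bump = 14. G_3 = 13.

13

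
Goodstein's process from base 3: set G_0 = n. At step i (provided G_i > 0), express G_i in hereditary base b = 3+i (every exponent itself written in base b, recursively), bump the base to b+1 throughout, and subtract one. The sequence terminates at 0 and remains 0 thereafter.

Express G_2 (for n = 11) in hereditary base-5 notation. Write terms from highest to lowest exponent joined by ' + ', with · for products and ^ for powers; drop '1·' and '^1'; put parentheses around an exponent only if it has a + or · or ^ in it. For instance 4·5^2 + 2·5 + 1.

5^2

step 0: 11 = 3^2 + 2; sub 4 for 3: 4^2 + 2; = 18; G_1 = 18−1 = 17
step 1: 17 = 4^2 + 1; sub 5 for 4: 5^2 + 1; = 26; G_2 = 26−1 = 25
step 2: 25 = 5^2; sub 6 for 5: 6^2; = 36; G_3 = 36−1 = 35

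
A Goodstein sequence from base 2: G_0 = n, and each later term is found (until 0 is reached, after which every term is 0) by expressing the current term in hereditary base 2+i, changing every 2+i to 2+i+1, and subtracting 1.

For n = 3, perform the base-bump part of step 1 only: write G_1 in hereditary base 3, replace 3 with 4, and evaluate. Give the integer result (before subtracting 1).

4

G_0=3  [base 2] 2 + 1  →[2↦3]→  3 + 1 = 4  −1 ⇒ G_1=3
G_1=3  [base 3] 3  →[3↦4]→  4 = 4  −1 ⇒ G_2=3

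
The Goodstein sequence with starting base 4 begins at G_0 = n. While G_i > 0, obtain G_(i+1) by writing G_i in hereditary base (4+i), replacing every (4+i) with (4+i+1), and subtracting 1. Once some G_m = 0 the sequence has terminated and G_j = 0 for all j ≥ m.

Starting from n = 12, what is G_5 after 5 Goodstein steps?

18

step 0: 12 = 3·4; sub 5 for 4: 3·5; = 15; G_1 = 15−1 = 14
step 1: 14 = 2·5 + 4; sub 6 for 5: 2·6 + 4; = 16; G_2 = 16−1 = 15
step 2: 15 = 2·6 + 3; sub 7 for 6: 2·7 + 3; = 17; G_3 = 17−1 = 16
step 3: 16 = 2·7 + 2; sub 8 for 7: 2·8 + 2; = 18; G_4 = 18−1 = 17
step 4: 17 = 2·8 + 1; sub 9 for 8: 2·9 + 1; = 19; G_5 = 19−1 = 18
step 5: 18 = 2·9; sub 10 for 9: 2·10; = 20; G_6 = 20−1 = 19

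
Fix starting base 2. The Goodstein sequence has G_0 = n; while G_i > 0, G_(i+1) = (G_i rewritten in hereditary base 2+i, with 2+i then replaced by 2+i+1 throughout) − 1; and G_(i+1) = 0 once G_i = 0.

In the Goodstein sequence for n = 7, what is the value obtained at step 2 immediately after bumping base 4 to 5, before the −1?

3128

7 —HB2→ 2^2 + 2 + 1 —bump→ 3^3 + 3 + 1 = 31 —(−1)→ 30
30 —HB3→ 3^3 + 3 —bump→ 4^4 + 4 = 260 —(−1)→ 259
259 —HB4→ 4^4 + 3 —bump→ 5^5 + 3 = 3128 —(−1)→ 3127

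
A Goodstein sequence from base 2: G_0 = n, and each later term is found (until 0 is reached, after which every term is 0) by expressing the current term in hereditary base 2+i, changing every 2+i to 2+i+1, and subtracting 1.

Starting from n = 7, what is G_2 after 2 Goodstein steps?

259

G_0 = 7. HB_2(7) = 2^2 + 2 + 1. Bump = 31. G_1 = 30.
G_1 = 30. HB_3(30) = 3^3 + 3. Bump = 260. G_2 = 259.
G_2 = 259. HB_4(259) = 4^4 + 3. Bump = 3128. G_3 = 3127.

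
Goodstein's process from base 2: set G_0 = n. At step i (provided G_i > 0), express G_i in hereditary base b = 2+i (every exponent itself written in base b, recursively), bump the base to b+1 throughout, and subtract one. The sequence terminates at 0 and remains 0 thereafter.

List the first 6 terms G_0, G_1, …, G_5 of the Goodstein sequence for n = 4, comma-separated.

4, 26, 41, 60, 83, 109

i=0: 4 = 2^2 (b=2); 2→3: 3^3 = 27; 27−1 = 26
i=1: 26 = 2·3^2 + 2·3 + 2 (b=3); 3→4: 2·4^2 + 2·4 + 2 = 42; 42−1 = 41
i=2: 41 = 2·4^2 + 2·4 + 1 (b=4); 4→5: 2·5^2 + 2·5 + 1 = 61; 61−1 = 60
i=3: 60 = 2·5^2 + 2·5 (b=5); 5→6: 2·6^2 + 2·6 = 84; 84−1 = 83
i=4: 83 = 2·6^2 + 6 + 5 (b=6); 6→7: 2·7^2 + 7 + 5 = 110; 110−1 = 109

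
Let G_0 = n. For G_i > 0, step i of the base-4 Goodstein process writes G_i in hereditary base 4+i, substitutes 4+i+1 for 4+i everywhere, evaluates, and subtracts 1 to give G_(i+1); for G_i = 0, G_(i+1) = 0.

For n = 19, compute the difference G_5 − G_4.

6

[0] 19 ≡ 4^2 + 3 (base 4). Lift 5: 28. −1: 27.
[1] 27 ≡ 5^2 + 2 (base 5). Lift 6: 38. −1: 37.
[2] 37 ≡ 6^2 + 1 (base 6). Lift 7: 50. −1: 49.
[3] 49 ≡ 7^2 (base 7). Lift 8: 64. −1: 63.
[4] 63 ≡ 7·8 + 7 (base 8). Lift 9: 70. −1: 69.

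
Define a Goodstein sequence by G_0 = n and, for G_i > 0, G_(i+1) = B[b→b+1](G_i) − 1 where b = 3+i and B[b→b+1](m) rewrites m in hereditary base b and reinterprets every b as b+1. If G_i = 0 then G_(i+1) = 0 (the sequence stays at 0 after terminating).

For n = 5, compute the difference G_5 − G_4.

-1

(0) 5|_3 = 3 + 2 ↦ 4 + 2|_4 = 6 ⇒ 5
(1) 5|_4 = 4 + 1 ↦ 5 + 1|_5 = 6 ⇒ 5
(2) 5|_5 = 5 ↦ 6|_6 = 6 ⇒ 5
(3) 5|_6 = 5 ↦ 5|_7 = 5 ⇒ 4
(4) 4|_7 = 4 ↦ 4|_8 = 4 ⇒ 3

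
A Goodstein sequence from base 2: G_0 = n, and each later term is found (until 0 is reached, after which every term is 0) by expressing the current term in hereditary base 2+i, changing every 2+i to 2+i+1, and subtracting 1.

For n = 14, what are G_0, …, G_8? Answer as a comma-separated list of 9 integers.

(0) 14|_2 = 2^(2 + 1) + 2^2 + 2 ↦ 3^(3 + 1) + 3^3 + 3|_3 = 111 ⇒ 110
(1) 110|_3 = 3^(3 + 1) + 3^3 + 2 ↦ 4^(4 + 1) + 4^4 + 2|_4 = 1282 ⇒ 1281
(2) 1281|_4 = 4^(4 + 1) + 4^4 + 1 ↦ 5^(5 + 1) + 5^5 + 1|_5 = 18751 ⇒ 18750
(3) 18750|_5 = 5^(5 + 1) + 5^5 ↦ 6^(6 + 1) + 6^6|_6 = 326592 ⇒ 326591
(4) 326591|_6 = 6^(6 + 1) + 5·6^5 + 5·6^4 + 5·6^3 + 5·6^2 + 5·6 + 5 ↦ 7^(7 + 1) + 5·7^5 + 5·7^4 + 5·7^3 + 5·7^2 + 5·7 + 5|_7 = 5862841 ⇒ 5862840
(5) 5862840|_7 = 7^(7 + 1) + 5·7^5 + 5·7^4 + 5·7^3 + 5·7^2 + 5·7 + 4 ↦ 8^(8 + 1) + 5·8^5 + 5·8^4 + 5·8^3 + 5·8^2 + 5·8 + 4|_8 = 134404972 ⇒ 134404971
(6) 134404971|_8 = 8^(8 + 1) + 5·8^5 + 5·8^4 + 5·8^3 + 5·8^2 + 5·8 + 3 ↦ 9^(9 + 1) + 5·9^5 + 5·9^4 + 5·9^3 + 5·9^2 + 5·9 + 3|_9 = 3487116549 ⇒ 3487116548
(7) 3487116548|_9 = 9^(9 + 1) + 5·9^5 + 5·9^4 + 5·9^3 + 5·9^2 + 5·9 + 2 ↦ 10^(10 + 1) + 5·10^5 + 5·10^4 + 5·10^3 + 5·10^2 + 5·10 + 2|_10 = 100000555552 ⇒ 100000555551

14, 110, 1281, 18750, 326591, 5862840, 134404971, 3487116548, 100000555551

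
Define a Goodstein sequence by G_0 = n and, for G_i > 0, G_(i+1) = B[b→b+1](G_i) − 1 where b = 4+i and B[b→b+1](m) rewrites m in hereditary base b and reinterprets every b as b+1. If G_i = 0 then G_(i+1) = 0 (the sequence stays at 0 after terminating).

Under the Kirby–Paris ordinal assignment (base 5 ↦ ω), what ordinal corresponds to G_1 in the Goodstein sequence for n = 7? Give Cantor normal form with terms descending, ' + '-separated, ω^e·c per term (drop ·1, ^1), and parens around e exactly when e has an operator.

7 —HB4→ 4 + 3 —bump→ 5 + 3 = 8 —(−1)→ 7
7 —HB5→ 5 + 2 —bump→ 6 + 2 = 8 —(−1)→ 7

ω + 2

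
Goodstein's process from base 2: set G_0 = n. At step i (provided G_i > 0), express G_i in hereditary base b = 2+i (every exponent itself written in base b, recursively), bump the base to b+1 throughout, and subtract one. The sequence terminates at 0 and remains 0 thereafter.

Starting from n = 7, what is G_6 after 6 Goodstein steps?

[0] 7 ≡ 2^2 + 2 + 1 (base 2). Lift 3: 31. −1: 30.
[1] 30 ≡ 3^3 + 3 (base 3). Lift 4: 260. −1: 259.
[2] 259 ≡ 4^4 + 3 (base 4). Lift 5: 3128. −1: 3127.
[3] 3127 ≡ 5^5 + 2 (base 5). Lift 6: 46658. −1: 46657.
[4] 46657 ≡ 6^6 + 1 (base 6). Lift 7: 823544. −1: 823543.
[5] 823543 ≡ 7^7 (base 7). Lift 8: 16777216. −1: 16777215.
[6] 16777215 ≡ 7·8^7 + 7·8^6 + 7·8^5 + 7·8^4 + 7·8^3 + 7·8^2 + 7·8 + 7 (base 8). Lift 9: 37665880. −1: 37665879.

16777215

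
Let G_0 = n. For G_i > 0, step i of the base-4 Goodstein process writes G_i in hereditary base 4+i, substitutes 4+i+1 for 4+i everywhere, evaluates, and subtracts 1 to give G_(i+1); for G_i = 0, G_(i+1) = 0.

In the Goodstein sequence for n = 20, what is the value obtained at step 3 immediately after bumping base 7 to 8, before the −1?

66

step 0: 20 = 4^2 + 4; sub 5 for 4: 5^2 + 5; = 30; G_1 = 30−1 = 29
step 1: 29 = 5^2 + 4; sub 6 for 5: 6^2 + 4; = 40; G_2 = 40−1 = 39
step 2: 39 = 6^2 + 3; sub 7 for 6: 7^2 + 3; = 52; G_3 = 52−1 = 51
step 3: 51 = 7^2 + 2; sub 8 for 7: 8^2 + 2; = 66; G_4 = 66−1 = 65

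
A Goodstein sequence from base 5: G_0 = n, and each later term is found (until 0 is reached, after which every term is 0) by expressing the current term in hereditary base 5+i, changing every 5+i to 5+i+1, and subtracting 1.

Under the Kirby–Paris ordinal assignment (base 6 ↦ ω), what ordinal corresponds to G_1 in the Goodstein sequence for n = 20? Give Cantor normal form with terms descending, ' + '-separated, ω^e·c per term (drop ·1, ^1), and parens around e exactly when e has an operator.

ω·3 + 5

G_0 = 20. HB_5(20) = 4·5. Bump = 24. G_1 = 23.
G_1 = 23. HB_6(23) = 3·6 + 5. Bump = 26. G_2 = 25.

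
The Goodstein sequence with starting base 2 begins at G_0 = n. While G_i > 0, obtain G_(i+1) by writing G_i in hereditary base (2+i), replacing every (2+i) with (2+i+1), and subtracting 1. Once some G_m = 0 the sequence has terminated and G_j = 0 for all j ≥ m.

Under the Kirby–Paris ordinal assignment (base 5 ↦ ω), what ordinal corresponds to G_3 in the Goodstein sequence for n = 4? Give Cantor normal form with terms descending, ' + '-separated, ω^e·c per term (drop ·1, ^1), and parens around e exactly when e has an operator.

[0] 4 ≡ 2^2 (base 2). Lift 3: 27. −1: 26.
[1] 26 ≡ 2·3^2 + 2·3 + 2 (base 3). Lift 4: 42. −1: 41.
[2] 41 ≡ 2·4^2 + 2·4 + 1 (base 4). Lift 5: 61. −1: 60.
[3] 60 ≡ 2·5^2 + 2·5 (base 5). Lift 6: 84. −1: 83.

ω^2·2 + ω·2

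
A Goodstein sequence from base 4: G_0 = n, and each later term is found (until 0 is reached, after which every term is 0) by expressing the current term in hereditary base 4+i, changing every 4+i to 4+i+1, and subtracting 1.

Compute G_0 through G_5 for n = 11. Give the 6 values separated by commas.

11, 12, 13, 14, 15, 15

base 4: 11 = 2·4 + 3; at 5: 2·5 + 3 = 13; next = 12
base 5: 12 = 2·5 + 2; at 6: 2·6 + 2 = 14; next = 13
base 6: 13 = 2·6 + 1; at 7: 2·7 + 1 = 15; next = 14
base 7: 14 = 2·7; at 8: 2·8 = 16; next = 15
base 8: 15 = 8 + 7; at 9: 9 + 7 = 16; next = 15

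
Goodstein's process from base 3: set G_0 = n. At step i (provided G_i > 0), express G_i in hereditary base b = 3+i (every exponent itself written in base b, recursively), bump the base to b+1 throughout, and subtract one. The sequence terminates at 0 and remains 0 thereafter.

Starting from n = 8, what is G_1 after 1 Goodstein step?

9

step 0: 8 = 2·3 + 2; sub 4 for 3: 2·4 + 2; = 10; G_1 = 10−1 = 9
step 1: 9 = 2·4 + 1; sub 5 for 4: 2·5 + 1; = 11; G_2 = 11−1 = 10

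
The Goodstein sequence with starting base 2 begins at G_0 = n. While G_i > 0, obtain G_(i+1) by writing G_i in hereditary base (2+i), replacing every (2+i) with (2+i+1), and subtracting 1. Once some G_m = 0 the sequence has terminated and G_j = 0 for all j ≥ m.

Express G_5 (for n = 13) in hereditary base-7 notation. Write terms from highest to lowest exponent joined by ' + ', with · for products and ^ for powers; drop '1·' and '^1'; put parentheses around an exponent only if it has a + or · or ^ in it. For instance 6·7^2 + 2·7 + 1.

(0) 13|_2 = 2^(2 + 1) + 2^2 + 1 ↦ 3^(3 + 1) + 3^3 + 1|_3 = 109 ⇒ 108
(1) 108|_3 = 3^(3 + 1) + 3^3 ↦ 4^(4 + 1) + 4^4|_4 = 1280 ⇒ 1279
(2) 1279|_4 = 4^(4 + 1) + 3·4^3 + 3·4^2 + 3·4 + 3 ↦ 5^(5 + 1) + 3·5^3 + 3·5^2 + 3·5 + 3|_5 = 16093 ⇒ 16092
(3) 16092|_5 = 5^(5 + 1) + 3·5^3 + 3·5^2 + 3·5 + 2 ↦ 6^(6 + 1) + 3·6^3 + 3·6^2 + 3·6 + 2|_6 = 280712 ⇒ 280711
(4) 280711|_6 = 6^(6 + 1) + 3·6^3 + 3·6^2 + 3·6 + 1 ↦ 7^(7 + 1) + 3·7^3 + 3·7^2 + 3·7 + 1|_7 = 5765999 ⇒ 5765998

7^(7 + 1) + 3·7^3 + 3·7^2 + 3·7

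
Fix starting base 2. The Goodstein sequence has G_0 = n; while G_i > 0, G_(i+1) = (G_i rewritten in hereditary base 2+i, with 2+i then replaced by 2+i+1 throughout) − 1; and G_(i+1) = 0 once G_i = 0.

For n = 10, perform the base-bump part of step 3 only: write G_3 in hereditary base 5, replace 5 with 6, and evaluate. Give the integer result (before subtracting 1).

base 2: 10 = 2^(2 + 1) + 2; at 3: 3^(3 + 1) + 3 = 84; next = 83
base 3: 83 = 3^(3 + 1) + 2; at 4: 4^(4 + 1) + 2 = 1026; next = 1025
base 4: 1025 = 4^(4 + 1) + 1; at 5: 5^(5 + 1) + 1 = 15626; next = 15625

279936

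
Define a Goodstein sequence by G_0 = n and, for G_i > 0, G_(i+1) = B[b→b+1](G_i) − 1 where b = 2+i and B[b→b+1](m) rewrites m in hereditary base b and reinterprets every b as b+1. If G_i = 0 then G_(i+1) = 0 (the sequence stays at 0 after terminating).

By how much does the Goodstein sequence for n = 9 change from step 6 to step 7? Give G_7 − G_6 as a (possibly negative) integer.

G_0=9  [base 2] 2^(2 + 1) + 1  →[2↦3]→  3^(3 + 1) + 1 = 82  −1 ⇒ G_1=81
G_1=81  [base 3] 3^(3 + 1)  →[3↦4]→  4^(4 + 1) = 1024  −1 ⇒ G_2=1023
G_2=1023  [base 4] 3·4^4 + 3·4^3 + 3·4^2 + 3·4 + 3  →[4↦5]→  3·5^5 + 3·5^3 + 3·5^2 + 3·5 + 3 = 9843  −1 ⇒ G_3=9842
G_3=9842  [base 5] 3·5^5 + 3·5^3 + 3·5^2 + 3·5 + 2  →[5↦6]→  3·6^6 + 3·6^3 + 3·6^2 + 3·6 + 2 = 140744  −1 ⇒ G_4=140743
G_4=140743  [base 6] 3·6^6 + 3·6^3 + 3·6^2 + 3·6 + 1  →[6↦7]→  3·7^7 + 3·7^3 + 3·7^2 + 3·7 + 1 = 2471827  −1 ⇒ G_5=2471826
G_5=2471826  [base 7] 3·7^7 + 3·7^3 + 3·7^2 + 3·7  →[7↦8]→  3·8^8 + 3·8^3 + 3·8^2 + 3·8 = 50333400  −1 ⇒ G_6=50333399
G_6=50333399  [base 8] 3·8^8 + 3·8^3 + 3·8^2 + 2·8 + 7  →[8↦9]→  3·9^9 + 3·9^3 + 3·9^2 + 2·9 + 7 = 1162263922  −1 ⇒ G_7=1162263921

1111930522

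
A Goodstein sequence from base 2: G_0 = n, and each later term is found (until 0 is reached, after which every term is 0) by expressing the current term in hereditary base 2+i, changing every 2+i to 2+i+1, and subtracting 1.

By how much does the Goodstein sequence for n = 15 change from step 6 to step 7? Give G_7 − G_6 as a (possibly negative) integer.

G_0 = 15. HB_2(15) = 2^(2 + 1) + 2^2 + 2 + 1. Bump = 112. G_1 = 111.
G_1 = 111. HB_3(111) = 3^(3 + 1) + 3^3 + 3. Bump = 1284. G_2 = 1283.
G_2 = 1283. HB_4(1283) = 4^(4 + 1) + 4^4 + 3. Bump = 18753. G_3 = 18752.
G_3 = 18752. HB_5(18752) = 5^(5 + 1) + 5^5 + 2. Bump = 326594. G_4 = 326593.
G_4 = 326593. HB_6(326593) = 6^(6 + 1) + 6^6 + 1. Bump = 6588345. G_5 = 6588344.
G_5 = 6588344. HB_7(6588344) = 7^(7 + 1) + 7^7. Bump = 150994944. G_6 = 150994943.
G_6 = 150994943. HB_8(150994943) = 8^(8 + 1) + 7·8^7 + 7·8^6 + 7·8^5 + 7·8^4 + 7·8^3 + 7·8^2 + 7·8 + 7. Bump = 3524450281. G_7 = 3524450280.

3373455337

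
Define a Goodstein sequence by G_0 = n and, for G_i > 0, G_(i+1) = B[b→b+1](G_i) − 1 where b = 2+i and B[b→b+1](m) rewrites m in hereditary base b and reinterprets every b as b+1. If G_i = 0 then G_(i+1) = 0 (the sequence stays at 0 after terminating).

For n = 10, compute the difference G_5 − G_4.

G_0 = 10. HB_2(10) = 2^(2 + 1) + 2. Bump = 84. G_1 = 83.
G_1 = 83. HB_3(83) = 3^(3 + 1) + 2. Bump = 1026. G_2 = 1025.
G_2 = 1025. HB_4(1025) = 4^(4 + 1) + 1. Bump = 15626. G_3 = 15625.
G_3 = 15625. HB_5(15625) = 5^(5 + 1). Bump = 279936. G_4 = 279935.
G_4 = 279935. HB_6(279935) = 5·6^6 + 5·6^5 + 5·6^4 + 5·6^3 + 5·6^2 + 5·6 + 5. Bump = 4215755. G_5 = 4215754.

3935819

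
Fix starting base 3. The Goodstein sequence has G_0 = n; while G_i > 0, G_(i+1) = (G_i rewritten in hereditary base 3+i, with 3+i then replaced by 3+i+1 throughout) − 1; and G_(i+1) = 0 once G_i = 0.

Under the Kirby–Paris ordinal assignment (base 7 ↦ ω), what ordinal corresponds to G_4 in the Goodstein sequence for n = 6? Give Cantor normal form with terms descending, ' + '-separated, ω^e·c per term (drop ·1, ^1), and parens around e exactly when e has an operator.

[0] 6 ≡ 2·3 (base 3). Lift 4: 8. −1: 7.
[1] 7 ≡ 4 + 3 (base 4). Lift 5: 8. −1: 7.
[2] 7 ≡ 5 + 2 (base 5). Lift 6: 8. −1: 7.
[3] 7 ≡ 6 + 1 (base 6). Lift 7: 8. −1: 7.
[4] 7 ≡ 7 (base 7). Lift 8: 8. −1: 7.

ω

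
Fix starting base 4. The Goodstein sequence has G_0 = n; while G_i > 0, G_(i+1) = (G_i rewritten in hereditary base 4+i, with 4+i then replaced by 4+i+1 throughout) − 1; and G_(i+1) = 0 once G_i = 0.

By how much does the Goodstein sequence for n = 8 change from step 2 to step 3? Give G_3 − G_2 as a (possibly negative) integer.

0

step 0: 8 = 2·4; sub 5 for 4: 2·5; = 10; G_1 = 10−1 = 9
step 1: 9 = 5 + 4; sub 6 for 5: 6 + 4; = 10; G_2 = 10−1 = 9
step 2: 9 = 6 + 3; sub 7 for 6: 7 + 3; = 10; G_3 = 10−1 = 9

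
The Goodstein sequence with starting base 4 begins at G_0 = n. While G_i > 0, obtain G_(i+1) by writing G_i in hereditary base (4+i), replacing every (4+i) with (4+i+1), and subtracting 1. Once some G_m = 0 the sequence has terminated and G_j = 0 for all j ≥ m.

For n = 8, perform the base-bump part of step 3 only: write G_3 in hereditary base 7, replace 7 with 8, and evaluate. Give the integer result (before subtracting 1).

10

8 —HB4→ 2·4 —bump→ 2·5 = 10 —(−1)→ 9
9 —HB5→ 5 + 4 —bump→ 6 + 4 = 10 —(−1)→ 9
9 —HB6→ 6 + 3 —bump→ 7 + 3 = 10 —(−1)→ 9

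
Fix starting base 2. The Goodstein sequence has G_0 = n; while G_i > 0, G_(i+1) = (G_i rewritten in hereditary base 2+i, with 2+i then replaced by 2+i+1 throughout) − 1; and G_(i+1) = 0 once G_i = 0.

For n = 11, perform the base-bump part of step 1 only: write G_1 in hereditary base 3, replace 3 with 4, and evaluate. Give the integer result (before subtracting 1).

1028

G_0 = 11. HB_2(11) = 2^(2 + 1) + 2 + 1. Bump = 85. G_1 = 84.
G_1 = 84. HB_3(84) = 3^(3 + 1) + 3. Bump = 1028. G_2 = 1027.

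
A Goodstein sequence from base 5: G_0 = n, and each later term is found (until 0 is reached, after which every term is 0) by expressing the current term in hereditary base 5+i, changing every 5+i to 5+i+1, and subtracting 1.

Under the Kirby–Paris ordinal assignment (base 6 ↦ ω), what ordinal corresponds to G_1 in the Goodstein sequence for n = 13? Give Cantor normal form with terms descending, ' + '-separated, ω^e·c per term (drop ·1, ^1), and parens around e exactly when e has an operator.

ω·2 + 2

G_0=13  [base 5] 2·5 + 3  →[5↦6]→  2·6 + 3 = 15  −1 ⇒ G_1=14
G_1=14  [base 6] 2·6 + 2  →[6↦7]→  2·7 + 2 = 16  −1 ⇒ G_2=15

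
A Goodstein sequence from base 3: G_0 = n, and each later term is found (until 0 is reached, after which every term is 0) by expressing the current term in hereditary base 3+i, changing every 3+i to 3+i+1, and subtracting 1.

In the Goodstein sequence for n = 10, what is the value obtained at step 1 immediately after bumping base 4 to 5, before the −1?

25

G_0 = 10. HB_3(10) = 3^2 + 1. Bump = 17. G_1 = 16.
G_1 = 16. HB_4(16) = 4^2. Bump = 25. G_2 = 24.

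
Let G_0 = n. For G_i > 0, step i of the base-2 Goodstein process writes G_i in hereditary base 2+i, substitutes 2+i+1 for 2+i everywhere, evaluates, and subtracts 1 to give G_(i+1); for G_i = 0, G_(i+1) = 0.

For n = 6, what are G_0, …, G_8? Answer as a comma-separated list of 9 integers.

6, 29, 257, 3125, 46655, 98039, 187243, 332147, 555551

G_0 = 6. HB_2(6) = 2^2 + 2. Bump = 30. G_1 = 29.
G_1 = 29. HB_3(29) = 3^3 + 2. Bump = 258. G_2 = 257.
G_2 = 257. HB_4(257) = 4^4 + 1. Bump = 3126. G_3 = 3125.
G_3 = 3125. HB_5(3125) = 5^5. Bump = 46656. G_4 = 46655.
G_4 = 46655. HB_6(46655) = 5·6^5 + 5·6^4 + 5·6^3 + 5·6^2 + 5·6 + 5. Bump = 98040. G_5 = 98039.
G_5 = 98039. HB_7(98039) = 5·7^5 + 5·7^4 + 5·7^3 + 5·7^2 + 5·7 + 4. Bump = 187244. G_6 = 187243.
G_6 = 187243. HB_8(187243) = 5·8^5 + 5·8^4 + 5·8^3 + 5·8^2 + 5·8 + 3. Bump = 332148. G_7 = 332147.
G_7 = 332147. HB_9(332147) = 5·9^5 + 5·9^4 + 5·9^3 + 5·9^2 + 5·9 + 2. Bump = 555552. G_8 = 555551.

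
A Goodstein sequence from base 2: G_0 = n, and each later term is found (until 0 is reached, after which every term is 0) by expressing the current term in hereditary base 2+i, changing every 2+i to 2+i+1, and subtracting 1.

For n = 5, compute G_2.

255

[0] 5 ≡ 2^2 + 1 (base 2). Lift 3: 28. −1: 27.
[1] 27 ≡ 3^3 (base 3). Lift 4: 256. −1: 255.
[2] 255 ≡ 3·4^3 + 3·4^2 + 3·4 + 3 (base 4). Lift 5: 468. −1: 467.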